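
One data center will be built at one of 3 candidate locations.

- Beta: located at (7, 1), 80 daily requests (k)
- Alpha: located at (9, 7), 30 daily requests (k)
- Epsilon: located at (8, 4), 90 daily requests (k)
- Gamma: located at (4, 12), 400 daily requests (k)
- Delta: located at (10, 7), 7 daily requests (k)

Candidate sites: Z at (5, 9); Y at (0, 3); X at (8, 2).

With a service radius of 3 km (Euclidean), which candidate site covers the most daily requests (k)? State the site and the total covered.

Coverage radius r = 3 km; a point is covered iff (Δx)²+(Δy)² ≤ 3² = 9.
  Z (5, 9): covers {none} → 0
  Y (0, 3): covers {none} → 0
  X (8, 2): covers {Beta, Epsilon} → 170
Maximum coverage at X: 170 daily requests (k).

X, covering 170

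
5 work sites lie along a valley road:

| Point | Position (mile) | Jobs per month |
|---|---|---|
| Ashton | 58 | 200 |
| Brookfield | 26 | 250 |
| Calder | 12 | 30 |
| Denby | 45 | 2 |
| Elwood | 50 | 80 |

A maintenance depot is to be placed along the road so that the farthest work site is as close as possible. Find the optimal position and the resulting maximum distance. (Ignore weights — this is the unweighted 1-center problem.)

The 1-center on a line is the midpoint of the two extreme points: leftmost at 12, rightmost at 58.
Optimal location = (12 + 58)/2 = 35; maximum distance = (58 − 12)/2 = 23.

location 35, max distance 23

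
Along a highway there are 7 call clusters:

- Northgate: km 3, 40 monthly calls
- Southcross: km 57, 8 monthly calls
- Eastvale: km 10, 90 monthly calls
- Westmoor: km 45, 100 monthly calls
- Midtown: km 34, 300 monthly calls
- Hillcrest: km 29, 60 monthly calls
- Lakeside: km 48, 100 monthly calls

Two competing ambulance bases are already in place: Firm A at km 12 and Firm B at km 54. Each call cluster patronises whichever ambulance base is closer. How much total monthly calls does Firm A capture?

190

The indifferent point is the midpoint (12+54)/2 = 33; call clusters left of it (closer to Firm A at 12) go to Firm A, those right go to Firm B.
  Northgate at 3 (w=40) → Firm A
  Eastvale at 10 (w=90) → Firm A
  Hillcrest at 29 (w=60) → Firm A
  Midtown at 34 (w=300) → Firm B
  Westmoor at 45 (w=100) → Firm B
  Lakeside at 48 (w=100) → Firm B
  Southcross at 57 (w=8) → Firm B
Firm A captures 190; Firm B captures 508.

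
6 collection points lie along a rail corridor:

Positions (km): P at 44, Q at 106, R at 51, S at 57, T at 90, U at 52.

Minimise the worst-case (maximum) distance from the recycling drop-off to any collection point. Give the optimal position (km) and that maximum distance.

The 1-center on a line is the midpoint of the two extreme points: leftmost at 44, rightmost at 106.
Optimal location = (44 + 106)/2 = 75; maximum distance = (106 − 44)/2 = 31.

location 75, max distance 31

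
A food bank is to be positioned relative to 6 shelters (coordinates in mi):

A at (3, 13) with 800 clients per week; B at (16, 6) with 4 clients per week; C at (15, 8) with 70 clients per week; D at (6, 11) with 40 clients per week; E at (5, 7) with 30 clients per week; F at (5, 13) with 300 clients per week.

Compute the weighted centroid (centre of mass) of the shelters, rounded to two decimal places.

The minimiser of Σwᵢ‖p−pᵢ‖² is the weighted centroid p* = (Σwᵢpᵢ)/(Σwᵢ).
Σwᵢ = 1244.
Σwᵢxᵢ = 800·3 + 4·16 + 70·15 + 40·6 + 30·5 + 300·5 = 5404.
Σwᵢyᵢ = 800·13 + 4·6 + 70·8 + 40·11 + 30·7 + 300·13 = 15534.
x* = 5404/1244 = 4.34, y* = 15534/1244 = 12.49.

(4.34, 12.49)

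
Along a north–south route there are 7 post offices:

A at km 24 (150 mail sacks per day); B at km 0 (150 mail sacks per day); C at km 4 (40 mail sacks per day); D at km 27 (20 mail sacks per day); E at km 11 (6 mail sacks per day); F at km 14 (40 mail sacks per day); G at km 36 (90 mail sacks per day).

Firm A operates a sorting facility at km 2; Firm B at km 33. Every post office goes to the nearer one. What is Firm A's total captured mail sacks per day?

The indifferent point is the midpoint (2+33)/2 = 17.5; post offices left of it (closer to Firm A at 2) go to Firm A, those right go to Firm B.
  B at 0 (w=150) → Firm A
  C at 4 (w=40) → Firm A
  E at 11 (w=6) → Firm A
  F at 14 (w=40) → Firm A
  A at 24 (w=150) → Firm B
  D at 27 (w=20) → Firm B
  G at 36 (w=90) → Firm B
Firm A captures 236; Firm B captures 260.

236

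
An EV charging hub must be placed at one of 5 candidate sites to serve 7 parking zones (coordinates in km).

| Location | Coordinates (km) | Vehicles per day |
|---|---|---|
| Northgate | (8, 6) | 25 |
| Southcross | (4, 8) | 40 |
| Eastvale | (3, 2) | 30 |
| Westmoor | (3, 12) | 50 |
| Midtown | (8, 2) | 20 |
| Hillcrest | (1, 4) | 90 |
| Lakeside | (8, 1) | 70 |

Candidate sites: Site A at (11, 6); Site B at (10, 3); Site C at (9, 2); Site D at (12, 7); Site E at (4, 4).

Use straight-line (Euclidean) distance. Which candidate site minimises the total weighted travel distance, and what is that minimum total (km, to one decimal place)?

Total weighted distance at each candidate:
  Site A (11, 6): total = 2560.5
  Site B (10, 3): total = 2242.5
  Site C (9, 2): total = 2039.7
  Site D (12, 7): total = 2908.2
  Site E (4, 4): total = 1451.4
Minimum is at Site E with total 1451.4 km.

Site E, total 1451.4 km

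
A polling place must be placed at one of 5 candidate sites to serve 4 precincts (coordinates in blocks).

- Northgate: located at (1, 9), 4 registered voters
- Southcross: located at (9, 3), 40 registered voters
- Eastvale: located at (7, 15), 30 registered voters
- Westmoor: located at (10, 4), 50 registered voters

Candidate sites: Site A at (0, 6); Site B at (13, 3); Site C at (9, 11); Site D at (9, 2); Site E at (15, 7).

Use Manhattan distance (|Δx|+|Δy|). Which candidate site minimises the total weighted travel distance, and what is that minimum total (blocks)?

Site D, total 700 blocks

Total weighted distance at each candidate:
  Site A (0, 6): total = 1576
  Site B (13, 3): total = 972
  Site C (9, 11): total = 940
  Site D (9, 2): total = 700
  Site E (15, 7): total = 1344
Minimum is at Site D with total 700 blocks.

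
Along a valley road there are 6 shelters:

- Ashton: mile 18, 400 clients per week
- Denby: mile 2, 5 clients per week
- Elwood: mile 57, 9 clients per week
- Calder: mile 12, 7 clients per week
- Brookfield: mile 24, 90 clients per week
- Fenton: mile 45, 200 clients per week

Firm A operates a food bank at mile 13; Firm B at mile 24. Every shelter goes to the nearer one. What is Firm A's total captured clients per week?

The indifferent point is the midpoint (13+24)/2 = 18.5; shelters left of it (closer to Firm A at 13) go to Firm A, those right go to Firm B.
  Denby at 2 (w=5) → Firm A
  Calder at 12 (w=7) → Firm A
  Ashton at 18 (w=400) → Firm A
  Brookfield at 24 (w=90) → Firm B
  Fenton at 45 (w=200) → Firm B
  Elwood at 57 (w=9) → Firm B
Firm A captures 412; Firm B captures 299.

412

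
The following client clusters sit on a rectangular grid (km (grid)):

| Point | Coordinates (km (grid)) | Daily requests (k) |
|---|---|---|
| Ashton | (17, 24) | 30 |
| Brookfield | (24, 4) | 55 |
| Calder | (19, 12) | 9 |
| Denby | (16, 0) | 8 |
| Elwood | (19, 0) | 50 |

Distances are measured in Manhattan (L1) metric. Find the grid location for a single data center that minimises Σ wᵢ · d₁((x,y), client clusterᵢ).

(19, 4)

Manhattan distance separates: Σwᵢ(|x−xᵢ|+|y−yᵢ|) = Σwᵢ|x−xᵢ| + Σwᵢ|y−yᵢ|, so x and y are optimised independently as 1-D weighted medians.
Total weight W = 152; half = 76.
x-coordinate, sorted with cumulative weight:
  x=16 (Denby, w=8) cum 8
  x=17 (Ashton, w=30) cum 38
  x=19 (Calder, w=9) cum 47
  x=19 (Elwood, w=50) cum 97  ← median
  x=24 (Brookfield, w=55) cum 152
⇒ x* = 19
y-coordinate, sorted with cumulative weight:
  y=0 (Denby, w=8) cum 8
  y=0 (Elwood, w=50) cum 58
  y=4 (Brookfield, w=55) cum 113  ← median
  y=12 (Calder, w=9) cum 122
  y=24 (Ashton, w=30) cum 152
⇒ y* = 4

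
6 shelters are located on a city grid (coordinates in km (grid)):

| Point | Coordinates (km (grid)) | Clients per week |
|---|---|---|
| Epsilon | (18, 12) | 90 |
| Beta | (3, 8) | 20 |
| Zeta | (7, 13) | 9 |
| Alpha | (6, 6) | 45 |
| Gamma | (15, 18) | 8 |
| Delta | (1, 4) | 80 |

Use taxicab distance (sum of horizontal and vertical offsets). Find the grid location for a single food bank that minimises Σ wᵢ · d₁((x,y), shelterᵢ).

(6, 8)

Manhattan distance separates: Σwᵢ(|x−xᵢ|+|y−yᵢ|) = Σwᵢ|x−xᵢ| + Σwᵢ|y−yᵢ|, so x and y are optimised independently as 1-D weighted medians.
Total weight W = 252; half = 126.
x-coordinate, sorted with cumulative weight:
  x=1 (Delta, w=80) cum 80
  x=3 (Beta, w=20) cum 100
  x=6 (Alpha, w=45) cum 145  ← median
  x=7 (Zeta, w=9) cum 154
  x=15 (Gamma, w=8) cum 162
  x=18 (Epsilon, w=90) cum 252
⇒ x* = 6
y-coordinate, sorted with cumulative weight:
  y=4 (Delta, w=80) cum 80
  y=6 (Alpha, w=45) cum 125
  y=8 (Beta, w=20) cum 145  ← median
  y=12 (Epsilon, w=90) cum 235
  y=13 (Zeta, w=9) cum 244
  y=18 (Gamma, w=8) cum 252
⇒ y* = 8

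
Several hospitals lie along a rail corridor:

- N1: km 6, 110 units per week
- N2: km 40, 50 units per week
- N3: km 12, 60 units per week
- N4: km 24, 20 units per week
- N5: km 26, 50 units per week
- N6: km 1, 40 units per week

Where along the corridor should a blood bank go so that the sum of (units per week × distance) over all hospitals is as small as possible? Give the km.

x = 12

For a sum of weighted absolute distances on a line, the optimum is the weighted median (not the mean). Total weight W = 330; half-weight = 165.
Sort by position and accumulate weight:
  km 1 (N6, w=40) → cum 40
  km 6 (N1, w=110) → cum 150
  km 12 (N3, w=60) → cum 210  ≥ 165 → median here
  km 24 (N4, w=20) → cum 230
  km 26 (N5, w=50) → cum 280
  km 40 (N2, w=50) → cum 330
Optimal location: km 12.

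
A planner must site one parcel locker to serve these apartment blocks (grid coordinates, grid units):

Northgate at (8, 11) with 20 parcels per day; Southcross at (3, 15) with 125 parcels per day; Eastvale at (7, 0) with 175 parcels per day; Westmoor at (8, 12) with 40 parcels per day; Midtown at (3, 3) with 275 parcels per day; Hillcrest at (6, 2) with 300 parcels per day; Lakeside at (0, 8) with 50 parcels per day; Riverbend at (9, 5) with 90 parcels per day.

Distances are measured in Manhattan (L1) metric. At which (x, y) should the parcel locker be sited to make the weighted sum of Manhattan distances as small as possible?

Manhattan distance separates: Σwᵢ(|x−xᵢ|+|y−yᵢ|) = Σwᵢ|x−xᵢ| + Σwᵢ|y−yᵢ|, so x and y are optimised independently as 1-D weighted medians.
Total weight W = 1075; half = 537.5.
x-coordinate, sorted with cumulative weight:
  x=0 (Lakeside, w=50) cum 50
  x=3 (Southcross, w=125) cum 175
  x=3 (Midtown, w=275) cum 450
  x=6 (Hillcrest, w=300) cum 750  ← median
  x=7 (Eastvale, w=175) cum 925
  x=8 (Northgate, w=20) cum 945
  x=8 (Westmoor, w=40) cum 985
  x=9 (Riverbend, w=90) cum 1075
⇒ x* = 6
y-coordinate, sorted with cumulative weight:
  y=0 (Eastvale, w=175) cum 175
  y=2 (Hillcrest, w=300) cum 475
  y=3 (Midtown, w=275) cum 750  ← median
  y=5 (Riverbend, w=90) cum 840
  y=8 (Lakeside, w=50) cum 890
  y=11 (Northgate, w=20) cum 910
  y=12 (Westmoor, w=40) cum 950
  y=15 (Southcross, w=125) cum 1075
⇒ y* = 3

(6, 3)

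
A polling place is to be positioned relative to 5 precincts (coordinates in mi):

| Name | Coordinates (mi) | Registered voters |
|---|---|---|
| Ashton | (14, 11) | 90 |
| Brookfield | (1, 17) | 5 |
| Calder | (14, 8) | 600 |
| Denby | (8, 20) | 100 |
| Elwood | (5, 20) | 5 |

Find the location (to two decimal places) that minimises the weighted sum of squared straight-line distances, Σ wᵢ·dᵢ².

(13.11, 9.97)

The minimiser of Σwᵢ‖p−pᵢ‖² is the weighted centroid p* = (Σwᵢpᵢ)/(Σwᵢ).
Σwᵢ = 800.
Σwᵢxᵢ = 90·14 + 5·1 + 600·14 + 100·8 + 5·5 = 10490.
Σwᵢyᵢ = 90·11 + 5·17 + 600·8 + 100·20 + 5·20 = 7975.
x* = 10490/800 = 13.11, y* = 7975/800 = 9.97.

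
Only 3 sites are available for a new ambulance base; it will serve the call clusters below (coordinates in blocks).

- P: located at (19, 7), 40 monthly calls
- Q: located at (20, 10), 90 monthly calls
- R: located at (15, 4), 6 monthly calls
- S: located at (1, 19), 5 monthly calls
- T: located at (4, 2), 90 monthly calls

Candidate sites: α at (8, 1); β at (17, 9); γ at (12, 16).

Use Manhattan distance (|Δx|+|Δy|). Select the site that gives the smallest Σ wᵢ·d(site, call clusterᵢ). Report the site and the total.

Total weighted distance at each candidate:
  α (8, 1): total = 3205
  β (17, 9): total = 2492
  γ (12, 16): total = 4040
Minimum is at β with total 2492 blocks.

β, total 2492 blocks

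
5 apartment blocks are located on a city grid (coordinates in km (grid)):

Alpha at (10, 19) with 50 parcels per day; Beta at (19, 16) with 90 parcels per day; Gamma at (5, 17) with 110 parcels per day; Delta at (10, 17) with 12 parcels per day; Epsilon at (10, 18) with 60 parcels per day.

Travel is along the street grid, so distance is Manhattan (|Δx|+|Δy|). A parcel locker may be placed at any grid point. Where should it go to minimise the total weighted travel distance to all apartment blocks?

Manhattan distance separates: Σwᵢ(|x−xᵢ|+|y−yᵢ|) = Σwᵢ|x−xᵢ| + Σwᵢ|y−yᵢ|, so x and y are optimised independently as 1-D weighted medians.
Total weight W = 322; half = 161.
x-coordinate, sorted with cumulative weight:
  x=5 (Gamma, w=110) cum 110
  x=10 (Alpha, w=50) cum 160
  x=10 (Delta, w=12) cum 172  ← median
  x=10 (Epsilon, w=60) cum 232
  x=19 (Beta, w=90) cum 322
⇒ x* = 10
y-coordinate, sorted with cumulative weight:
  y=16 (Beta, w=90) cum 90
  y=17 (Gamma, w=110) cum 200  ← median
  y=17 (Delta, w=12) cum 212
  y=18 (Epsilon, w=60) cum 272
  y=19 (Alpha, w=50) cum 322
⇒ y* = 17

(10, 17)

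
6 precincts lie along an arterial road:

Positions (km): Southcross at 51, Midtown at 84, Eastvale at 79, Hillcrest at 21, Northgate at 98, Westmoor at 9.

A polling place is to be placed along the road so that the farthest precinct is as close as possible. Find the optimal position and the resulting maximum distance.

location 53.5, max distance 44.5

The 1-center on a line is the midpoint of the two extreme points: leftmost at 9, rightmost at 98.
Optimal location = (9 + 98)/2 = 53.5; maximum distance = (98 − 9)/2 = 44.5.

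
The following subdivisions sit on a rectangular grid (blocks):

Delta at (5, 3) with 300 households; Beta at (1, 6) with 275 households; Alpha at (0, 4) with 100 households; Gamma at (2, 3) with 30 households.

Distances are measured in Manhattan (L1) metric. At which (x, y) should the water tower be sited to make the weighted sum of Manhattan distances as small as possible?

(1, 4)

Manhattan distance separates: Σwᵢ(|x−xᵢ|+|y−yᵢ|) = Σwᵢ|x−xᵢ| + Σwᵢ|y−yᵢ|, so x and y are optimised independently as 1-D weighted medians.
Total weight W = 705; half = 352.5.
x-coordinate, sorted with cumulative weight:
  x=0 (Alpha, w=100) cum 100
  x=1 (Beta, w=275) cum 375  ← median
  x=2 (Gamma, w=30) cum 405
  x=5 (Delta, w=300) cum 705
⇒ x* = 1
y-coordinate, sorted with cumulative weight:
  y=3 (Delta, w=300) cum 300
  y=3 (Gamma, w=30) cum 330
  y=4 (Alpha, w=100) cum 430  ← median
  y=6 (Beta, w=275) cum 705
⇒ y* = 4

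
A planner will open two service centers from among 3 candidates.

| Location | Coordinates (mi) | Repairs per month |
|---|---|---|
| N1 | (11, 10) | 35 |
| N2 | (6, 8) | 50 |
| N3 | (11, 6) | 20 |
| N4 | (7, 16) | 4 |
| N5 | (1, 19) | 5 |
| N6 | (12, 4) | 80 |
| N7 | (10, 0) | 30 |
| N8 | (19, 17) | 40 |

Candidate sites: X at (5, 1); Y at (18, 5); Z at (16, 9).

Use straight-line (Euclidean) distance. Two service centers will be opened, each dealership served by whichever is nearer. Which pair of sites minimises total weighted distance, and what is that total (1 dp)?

Evaluate every pair (each demand assigned to the nearer of the two):
  {X, Z}: total = 1791.4
  {Y, Z}: total = 2044.7
  {X, Y}: total = 2070.0
Best pair: {X, Z} with total 1791.4.

{X, Z}, total 1791.4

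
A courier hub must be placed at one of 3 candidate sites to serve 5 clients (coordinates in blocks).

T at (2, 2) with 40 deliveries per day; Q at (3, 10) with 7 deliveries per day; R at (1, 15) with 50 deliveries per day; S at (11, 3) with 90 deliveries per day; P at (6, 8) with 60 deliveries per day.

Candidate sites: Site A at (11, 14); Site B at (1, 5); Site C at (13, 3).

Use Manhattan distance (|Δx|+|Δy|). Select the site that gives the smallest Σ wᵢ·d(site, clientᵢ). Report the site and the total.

Site B, total 2269 blocks

Total weighted distance at each candidate:
  Site A (11, 14): total = 3124
  Site B (1, 5): total = 2269
  Site C (13, 3): total = 2699
Minimum is at Site B with total 2269 blocks.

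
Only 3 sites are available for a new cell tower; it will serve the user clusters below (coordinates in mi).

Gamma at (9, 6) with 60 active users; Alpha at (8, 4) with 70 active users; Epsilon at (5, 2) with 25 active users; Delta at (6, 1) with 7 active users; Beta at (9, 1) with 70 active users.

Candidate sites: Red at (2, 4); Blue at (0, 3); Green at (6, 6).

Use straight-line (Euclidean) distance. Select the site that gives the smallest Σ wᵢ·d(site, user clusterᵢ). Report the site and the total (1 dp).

Green, total 924.2 mi

Total weighted distance at each candidate:
  Red (2, 4): total = 1515.0
  Blue (0, 3): total = 1950.7
  Green (6, 6): total = 924.2
Minimum is at Green with total 924.2 mi.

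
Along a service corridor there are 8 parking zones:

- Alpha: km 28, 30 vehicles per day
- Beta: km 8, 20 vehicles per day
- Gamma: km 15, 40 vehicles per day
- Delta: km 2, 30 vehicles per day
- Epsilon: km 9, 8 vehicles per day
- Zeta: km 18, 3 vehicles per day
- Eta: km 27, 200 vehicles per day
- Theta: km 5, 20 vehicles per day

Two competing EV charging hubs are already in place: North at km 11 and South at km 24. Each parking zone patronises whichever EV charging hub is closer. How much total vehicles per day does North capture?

The indifferent point is the midpoint (11+24)/2 = 17.5; parking zones left of it (closer to North at 11) go to North, those right go to South.
  Delta at 2 (w=30) → North
  Theta at 5 (w=20) → North
  Beta at 8 (w=20) → North
  Epsilon at 9 (w=8) → North
  Gamma at 15 (w=40) → North
  Zeta at 18 (w=3) → South
  Eta at 27 (w=200) → South
  Alpha at 28 (w=30) → South
North captures 118; South captures 233.

118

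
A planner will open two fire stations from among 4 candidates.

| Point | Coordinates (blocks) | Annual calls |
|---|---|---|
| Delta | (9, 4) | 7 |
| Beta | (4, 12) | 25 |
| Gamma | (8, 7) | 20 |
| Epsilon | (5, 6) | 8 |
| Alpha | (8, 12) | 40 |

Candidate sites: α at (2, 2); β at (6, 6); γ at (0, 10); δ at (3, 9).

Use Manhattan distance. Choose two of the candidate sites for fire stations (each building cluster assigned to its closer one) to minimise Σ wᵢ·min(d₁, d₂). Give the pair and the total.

Evaluate every pair (each demand assigned to the nearer of the two):
  {β, δ}: total = 523
  {β, γ}: total = 573
  {α, β}: total = 623
  {α, δ}: total = 663
  {γ, δ}: total = 677
  {α, γ}: total = 889
Best pair: {β, δ} with total 523.

{β, δ}, total 523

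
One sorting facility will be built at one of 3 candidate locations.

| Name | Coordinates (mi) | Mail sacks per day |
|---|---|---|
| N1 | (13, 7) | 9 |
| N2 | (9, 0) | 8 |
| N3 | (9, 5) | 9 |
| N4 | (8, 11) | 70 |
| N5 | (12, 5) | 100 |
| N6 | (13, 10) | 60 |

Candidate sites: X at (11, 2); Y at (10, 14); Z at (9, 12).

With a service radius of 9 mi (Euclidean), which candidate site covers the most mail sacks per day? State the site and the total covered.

Coverage radius r = 9 mi; a point is covered iff (Δx)²+(Δy)² ≤ 9² = 81.
  X (11, 2): covers {N1, N2, N3, N5, N6} → 186
  Y (10, 14): covers {N1, N4, N6} → 139
  Z (9, 12): covers {N1, N3, N4, N5, N6} → 248
Maximum coverage at Z: 248 mail sacks per day.

Z, covering 248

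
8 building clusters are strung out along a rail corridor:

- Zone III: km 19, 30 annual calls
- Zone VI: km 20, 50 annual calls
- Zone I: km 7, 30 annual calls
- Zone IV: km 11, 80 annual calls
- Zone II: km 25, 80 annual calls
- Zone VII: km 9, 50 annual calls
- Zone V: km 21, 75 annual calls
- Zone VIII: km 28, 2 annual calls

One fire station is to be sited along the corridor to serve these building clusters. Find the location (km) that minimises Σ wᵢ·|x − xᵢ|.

x = 20

For a sum of weighted absolute distances on a line, the optimum is the weighted median (not the mean). Total weight W = 397; half-weight = 198.5.
Sort by position and accumulate weight:
  km 7 (Zone I, w=30) → cum 30
  km 9 (Zone VII, w=50) → cum 80
  km 11 (Zone IV, w=80) → cum 160
  km 19 (Zone III, w=30) → cum 190
  km 20 (Zone VI, w=50) → cum 240  ≥ 198.5 → median here
  km 21 (Zone V, w=75) → cum 315
  km 25 (Zone II, w=80) → cum 395
  km 28 (Zone VIII, w=2) → cum 397
Optimal location: km 20.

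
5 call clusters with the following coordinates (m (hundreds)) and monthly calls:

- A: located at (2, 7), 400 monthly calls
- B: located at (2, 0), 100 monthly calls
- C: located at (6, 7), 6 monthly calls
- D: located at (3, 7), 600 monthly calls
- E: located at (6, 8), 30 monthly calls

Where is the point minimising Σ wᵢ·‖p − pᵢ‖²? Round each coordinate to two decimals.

(2.65, 6.41)

The minimiser of Σwᵢ‖p−pᵢ‖² is the weighted centroid p* = (Σwᵢpᵢ)/(Σwᵢ).
Σwᵢ = 1136.
Σwᵢxᵢ = 400·2 + 100·2 + 6·6 + 600·3 + 30·6 = 3016.
Σwᵢyᵢ = 400·7 + 100·0 + 6·7 + 600·7 + 30·8 = 7282.
x* = 3016/1136 = 2.65, y* = 7282/1136 = 6.41.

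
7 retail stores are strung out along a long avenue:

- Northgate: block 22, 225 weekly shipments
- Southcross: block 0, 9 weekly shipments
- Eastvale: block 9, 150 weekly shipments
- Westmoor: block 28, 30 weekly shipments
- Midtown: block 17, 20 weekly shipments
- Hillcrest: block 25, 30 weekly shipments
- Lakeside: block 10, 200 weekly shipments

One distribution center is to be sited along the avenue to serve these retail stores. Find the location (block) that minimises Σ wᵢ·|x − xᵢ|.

For a sum of weighted absolute distances on a line, the optimum is the weighted median (not the mean). Total weight W = 664; half-weight = 332.
Sort by position and accumulate weight:
  block 0 (Southcross, w=9) → cum 9
  block 9 (Eastvale, w=150) → cum 159
  block 10 (Lakeside, w=200) → cum 359  ≥ 332 → median here
  block 17 (Midtown, w=20) → cum 379
  block 22 (Northgate, w=225) → cum 604
  block 25 (Hillcrest, w=30) → cum 634
  block 28 (Westmoor, w=30) → cum 664
Optimal location: block 10.

x = 10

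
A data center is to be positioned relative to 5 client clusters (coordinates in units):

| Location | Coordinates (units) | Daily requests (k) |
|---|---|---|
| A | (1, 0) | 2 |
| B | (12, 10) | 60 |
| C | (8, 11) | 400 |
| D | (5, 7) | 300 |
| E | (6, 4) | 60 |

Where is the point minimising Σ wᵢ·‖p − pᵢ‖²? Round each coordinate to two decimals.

The minimiser of Σwᵢ‖p−pᵢ‖² is the weighted centroid p* = (Σwᵢpᵢ)/(Σwᵢ).
Σwᵢ = 822.
Σwᵢxᵢ = 2·1 + 60·12 + 400·8 + 300·5 + 60·6 = 5782.
Σwᵢyᵢ = 2·0 + 60·10 + 400·11 + 300·7 + 60·4 = 7340.
x* = 5782/822 = 7.03, y* = 7340/822 = 8.93.

(7.03, 8.93)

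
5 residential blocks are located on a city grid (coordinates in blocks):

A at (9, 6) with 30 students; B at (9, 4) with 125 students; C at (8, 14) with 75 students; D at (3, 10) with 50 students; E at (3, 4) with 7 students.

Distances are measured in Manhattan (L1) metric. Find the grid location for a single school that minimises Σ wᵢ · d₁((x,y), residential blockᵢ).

(9, 6)

Manhattan distance separates: Σwᵢ(|x−xᵢ|+|y−yᵢ|) = Σwᵢ|x−xᵢ| + Σwᵢ|y−yᵢ|, so x and y are optimised independently as 1-D weighted medians.
Total weight W = 287; half = 143.5.
x-coordinate, sorted with cumulative weight:
  x=3 (D, w=50) cum 50
  x=3 (E, w=7) cum 57
  x=8 (C, w=75) cum 132
  x=9 (A, w=30) cum 162  ← median
  x=9 (B, w=125) cum 287
⇒ x* = 9
y-coordinate, sorted with cumulative weight:
  y=4 (B, w=125) cum 125
  y=4 (E, w=7) cum 132
  y=6 (A, w=30) cum 162  ← median
  y=10 (D, w=50) cum 212
  y=14 (C, w=75) cum 287
⇒ y* = 6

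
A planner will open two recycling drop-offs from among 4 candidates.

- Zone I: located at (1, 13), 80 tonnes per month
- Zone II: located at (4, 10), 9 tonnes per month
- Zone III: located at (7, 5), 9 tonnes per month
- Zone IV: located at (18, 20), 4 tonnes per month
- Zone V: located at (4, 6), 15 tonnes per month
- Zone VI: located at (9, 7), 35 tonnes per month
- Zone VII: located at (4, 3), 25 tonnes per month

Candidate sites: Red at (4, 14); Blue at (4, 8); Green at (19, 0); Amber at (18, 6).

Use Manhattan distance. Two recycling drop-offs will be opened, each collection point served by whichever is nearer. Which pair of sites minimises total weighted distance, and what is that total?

{Red, Blue}, total 837

Evaluate every pair (each demand assigned to the nearer of the two):
  {Red, Blue}: total = 837
  {Blue, Amber}: total = 1133
  {Blue, Green}: total = 1161
  {Red, Amber}: total = 1265
  {Red, Green}: total = 1359
  {Green, Amber}: total = 3231
Best pair: {Red, Blue} with total 837.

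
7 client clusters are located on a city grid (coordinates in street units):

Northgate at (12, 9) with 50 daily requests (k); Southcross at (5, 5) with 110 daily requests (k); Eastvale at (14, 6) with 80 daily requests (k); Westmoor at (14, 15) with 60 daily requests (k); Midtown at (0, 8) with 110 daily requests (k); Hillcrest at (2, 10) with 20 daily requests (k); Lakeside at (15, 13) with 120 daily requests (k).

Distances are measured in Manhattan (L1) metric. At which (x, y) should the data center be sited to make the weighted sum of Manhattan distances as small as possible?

Manhattan distance separates: Σwᵢ(|x−xᵢ|+|y−yᵢ|) = Σwᵢ|x−xᵢ| + Σwᵢ|y−yᵢ|, so x and y are optimised independently as 1-D weighted medians.
Total weight W = 550; half = 275.
x-coordinate, sorted with cumulative weight:
  x=0 (Midtown, w=110) cum 110
  x=2 (Hillcrest, w=20) cum 130
  x=5 (Southcross, w=110) cum 240
  x=12 (Northgate, w=50) cum 290  ← median
  x=14 (Eastvale, w=80) cum 370
  x=14 (Westmoor, w=60) cum 430
  x=15 (Lakeside, w=120) cum 550
⇒ x* = 12
y-coordinate, sorted with cumulative weight:
  y=5 (Southcross, w=110) cum 110
  y=6 (Eastvale, w=80) cum 190
  y=8 (Midtown, w=110) cum 300  ← median
  y=9 (Northgate, w=50) cum 350
  y=10 (Hillcrest, w=20) cum 370
  y=13 (Lakeside, w=120) cum 490
  y=15 (Westmoor, w=60) cum 550
⇒ y* = 8

(12, 8)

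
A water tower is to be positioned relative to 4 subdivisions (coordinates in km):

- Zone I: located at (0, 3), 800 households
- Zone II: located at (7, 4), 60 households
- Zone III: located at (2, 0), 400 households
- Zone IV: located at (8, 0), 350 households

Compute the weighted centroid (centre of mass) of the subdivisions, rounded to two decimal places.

The minimiser of Σwᵢ‖p−pᵢ‖² is the weighted centroid p* = (Σwᵢpᵢ)/(Σwᵢ).
Σwᵢ = 1610.
Σwᵢxᵢ = 800·0 + 60·7 + 400·2 + 350·8 = 4020.
Σwᵢyᵢ = 800·3 + 60·4 + 400·0 + 350·0 = 2640.
x* = 4020/1610 = 2.50, y* = 2640/1610 = 1.64.

(2.50, 1.64)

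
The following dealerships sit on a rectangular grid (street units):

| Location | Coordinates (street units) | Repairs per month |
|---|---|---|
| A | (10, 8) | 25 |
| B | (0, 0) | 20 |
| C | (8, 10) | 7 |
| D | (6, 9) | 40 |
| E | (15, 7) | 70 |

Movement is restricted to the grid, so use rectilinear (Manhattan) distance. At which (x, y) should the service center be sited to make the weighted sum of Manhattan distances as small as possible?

(10, 7)

Manhattan distance separates: Σwᵢ(|x−xᵢ|+|y−yᵢ|) = Σwᵢ|x−xᵢ| + Σwᵢ|y−yᵢ|, so x and y are optimised independently as 1-D weighted medians.
Total weight W = 162; half = 81.
x-coordinate, sorted with cumulative weight:
  x=0 (B, w=20) cum 20
  x=6 (D, w=40) cum 60
  x=8 (C, w=7) cum 67
  x=10 (A, w=25) cum 92  ← median
  x=15 (E, w=70) cum 162
⇒ x* = 10
y-coordinate, sorted with cumulative weight:
  y=0 (B, w=20) cum 20
  y=7 (E, w=70) cum 90  ← median
  y=8 (A, w=25) cum 115
  y=9 (D, w=40) cum 155
  y=10 (C, w=7) cum 162
⇒ y* = 7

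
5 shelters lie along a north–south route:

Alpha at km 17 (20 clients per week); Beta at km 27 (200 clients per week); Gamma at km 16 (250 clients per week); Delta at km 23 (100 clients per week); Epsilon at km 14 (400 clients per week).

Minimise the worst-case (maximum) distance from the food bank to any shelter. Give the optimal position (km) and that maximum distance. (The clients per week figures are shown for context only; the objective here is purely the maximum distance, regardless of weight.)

The 1-center on a line is the midpoint of the two extreme points: leftmost at 14, rightmost at 27.
Optimal location = (14 + 27)/2 = 20.5; maximum distance = (27 − 14)/2 = 6.5.

location 20.5, max distance 6.5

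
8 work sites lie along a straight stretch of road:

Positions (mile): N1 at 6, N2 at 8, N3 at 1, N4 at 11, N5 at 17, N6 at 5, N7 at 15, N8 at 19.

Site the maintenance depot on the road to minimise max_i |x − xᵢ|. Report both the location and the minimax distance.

location 10, max distance 9

The 1-center on a line is the midpoint of the two extreme points: leftmost at 1, rightmost at 19.
Optimal location = (1 + 19)/2 = 10; maximum distance = (19 − 1)/2 = 9.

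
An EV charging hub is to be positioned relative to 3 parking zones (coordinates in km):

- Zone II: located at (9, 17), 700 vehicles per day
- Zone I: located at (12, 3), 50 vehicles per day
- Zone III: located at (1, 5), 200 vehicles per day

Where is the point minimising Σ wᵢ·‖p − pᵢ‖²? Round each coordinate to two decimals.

(7.47, 13.74)

The minimiser of Σwᵢ‖p−pᵢ‖² is the weighted centroid p* = (Σwᵢpᵢ)/(Σwᵢ).
Σwᵢ = 950.
Σwᵢxᵢ = 700·9 + 50·12 + 200·1 = 7100.
Σwᵢyᵢ = 700·17 + 50·3 + 200·5 = 13050.
x* = 7100/950 = 7.47, y* = 13050/950 = 13.74.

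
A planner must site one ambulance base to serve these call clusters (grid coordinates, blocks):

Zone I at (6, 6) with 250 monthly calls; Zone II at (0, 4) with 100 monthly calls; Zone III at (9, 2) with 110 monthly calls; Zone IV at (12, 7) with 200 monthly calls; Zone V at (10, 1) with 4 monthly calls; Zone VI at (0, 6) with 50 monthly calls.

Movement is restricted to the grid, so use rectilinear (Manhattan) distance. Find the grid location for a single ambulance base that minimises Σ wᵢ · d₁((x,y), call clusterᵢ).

Manhattan distance separates: Σwᵢ(|x−xᵢ|+|y−yᵢ|) = Σwᵢ|x−xᵢ| + Σwᵢ|y−yᵢ|, so x and y are optimised independently as 1-D weighted medians.
Total weight W = 714; half = 357.
x-coordinate, sorted with cumulative weight:
  x=0 (Zone II, w=100) cum 100
  x=0 (Zone VI, w=50) cum 150
  x=6 (Zone I, w=250) cum 400  ← median
  x=9 (Zone III, w=110) cum 510
  x=10 (Zone V, w=4) cum 514
  x=12 (Zone IV, w=200) cum 714
⇒ x* = 6
y-coordinate, sorted with cumulative weight:
  y=1 (Zone V, w=4) cum 4
  y=2 (Zone III, w=110) cum 114
  y=4 (Zone II, w=100) cum 214
  y=6 (Zone I, w=250) cum 464  ← median
  y=6 (Zone VI, w=50) cum 514
  y=7 (Zone IV, w=200) cum 714
⇒ y* = 6

(6, 6)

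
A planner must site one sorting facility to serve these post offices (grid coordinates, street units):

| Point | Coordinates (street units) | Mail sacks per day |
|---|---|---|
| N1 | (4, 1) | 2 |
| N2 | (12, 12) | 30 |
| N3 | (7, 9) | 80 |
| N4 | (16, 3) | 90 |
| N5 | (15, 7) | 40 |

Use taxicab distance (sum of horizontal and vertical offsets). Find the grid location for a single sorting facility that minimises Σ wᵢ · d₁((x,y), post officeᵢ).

Manhattan distance separates: Σwᵢ(|x−xᵢ|+|y−yᵢ|) = Σwᵢ|x−xᵢ| + Σwᵢ|y−yᵢ|, so x and y are optimised independently as 1-D weighted medians.
Total weight W = 242; half = 121.
x-coordinate, sorted with cumulative weight:
  x=4 (N1, w=2) cum 2
  x=7 (N3, w=80) cum 82
  x=12 (N2, w=30) cum 112
  x=15 (N5, w=40) cum 152  ← median
  x=16 (N4, w=90) cum 242
⇒ x* = 15
y-coordinate, sorted with cumulative weight:
  y=1 (N1, w=2) cum 2
  y=3 (N4, w=90) cum 92
  y=7 (N5, w=40) cum 132  ← median
  y=9 (N3, w=80) cum 212
  y=12 (N2, w=30) cum 242
⇒ y* = 7

(15, 7)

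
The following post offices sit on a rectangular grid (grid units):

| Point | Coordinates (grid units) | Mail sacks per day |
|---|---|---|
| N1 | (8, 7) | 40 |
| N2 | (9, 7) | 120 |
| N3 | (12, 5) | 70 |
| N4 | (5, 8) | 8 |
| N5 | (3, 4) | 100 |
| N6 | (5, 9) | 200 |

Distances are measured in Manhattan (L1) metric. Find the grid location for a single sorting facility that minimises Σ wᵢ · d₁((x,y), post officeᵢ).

(5, 7)

Manhattan distance separates: Σwᵢ(|x−xᵢ|+|y−yᵢ|) = Σwᵢ|x−xᵢ| + Σwᵢ|y−yᵢ|, so x and y are optimised independently as 1-D weighted medians.
Total weight W = 538; half = 269.
x-coordinate, sorted with cumulative weight:
  x=3 (N5, w=100) cum 100
  x=5 (N4, w=8) cum 108
  x=5 (N6, w=200) cum 308  ← median
  x=8 (N1, w=40) cum 348
  x=9 (N2, w=120) cum 468
  x=12 (N3, w=70) cum 538
⇒ x* = 5
y-coordinate, sorted with cumulative weight:
  y=4 (N5, w=100) cum 100
  y=5 (N3, w=70) cum 170
  y=7 (N1, w=40) cum 210
  y=7 (N2, w=120) cum 330  ← median
  y=8 (N4, w=8) cum 338
  y=9 (N6, w=200) cum 538
⇒ y* = 7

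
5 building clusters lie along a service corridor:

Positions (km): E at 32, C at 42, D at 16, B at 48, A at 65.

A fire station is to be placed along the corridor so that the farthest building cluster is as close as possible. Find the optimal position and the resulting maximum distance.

The 1-center on a line is the midpoint of the two extreme points: leftmost at 16, rightmost at 65.
Optimal location = (16 + 65)/2 = 40.5; maximum distance = (65 − 16)/2 = 24.5.

location 40.5, max distance 24.5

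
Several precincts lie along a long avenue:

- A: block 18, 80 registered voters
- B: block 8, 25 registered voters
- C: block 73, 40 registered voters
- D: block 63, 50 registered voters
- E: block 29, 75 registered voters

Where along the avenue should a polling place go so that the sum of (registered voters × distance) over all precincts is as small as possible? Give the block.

For a sum of weighted absolute distances on a line, the optimum is the weighted median (not the mean). Total weight W = 270; half-weight = 135.
Sort by position and accumulate weight:
  block 8 (B, w=25) → cum 25
  block 18 (A, w=80) → cum 105
  block 29 (E, w=75) → cum 180  ≥ 135 → median here
  block 63 (D, w=50) → cum 230
  block 73 (C, w=40) → cum 270
Optimal location: block 29.

x = 29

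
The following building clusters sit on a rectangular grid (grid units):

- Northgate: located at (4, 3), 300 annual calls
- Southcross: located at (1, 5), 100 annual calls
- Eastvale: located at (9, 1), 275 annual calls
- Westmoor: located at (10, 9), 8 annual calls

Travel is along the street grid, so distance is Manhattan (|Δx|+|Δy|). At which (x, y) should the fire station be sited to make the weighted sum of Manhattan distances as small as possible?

Manhattan distance separates: Σwᵢ(|x−xᵢ|+|y−yᵢ|) = Σwᵢ|x−xᵢ| + Σwᵢ|y−yᵢ|, so x and y are optimised independently as 1-D weighted medians.
Total weight W = 683; half = 341.5.
x-coordinate, sorted with cumulative weight:
  x=1 (Southcross, w=100) cum 100
  x=4 (Northgate, w=300) cum 400  ← median
  x=9 (Eastvale, w=275) cum 675
  x=10 (Westmoor, w=8) cum 683
⇒ x* = 4
y-coordinate, sorted with cumulative weight:
  y=1 (Eastvale, w=275) cum 275
  y=3 (Northgate, w=300) cum 575  ← median
  y=5 (Southcross, w=100) cum 675
  y=9 (Westmoor, w=8) cum 683
⇒ y* = 3

(4, 3)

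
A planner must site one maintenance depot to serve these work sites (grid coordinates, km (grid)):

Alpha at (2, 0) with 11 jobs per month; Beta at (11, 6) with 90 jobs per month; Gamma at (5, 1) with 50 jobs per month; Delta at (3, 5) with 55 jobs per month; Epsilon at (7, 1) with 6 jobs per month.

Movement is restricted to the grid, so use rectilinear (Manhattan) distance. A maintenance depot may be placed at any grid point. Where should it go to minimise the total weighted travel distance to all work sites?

(5, 5)

Manhattan distance separates: Σwᵢ(|x−xᵢ|+|y−yᵢ|) = Σwᵢ|x−xᵢ| + Σwᵢ|y−yᵢ|, so x and y are optimised independently as 1-D weighted medians.
Total weight W = 212; half = 106.
x-coordinate, sorted with cumulative weight:
  x=2 (Alpha, w=11) cum 11
  x=3 (Delta, w=55) cum 66
  x=5 (Gamma, w=50) cum 116  ← median
  x=7 (Epsilon, w=6) cum 122
  x=11 (Beta, w=90) cum 212
⇒ x* = 5
y-coordinate, sorted with cumulative weight:
  y=0 (Alpha, w=11) cum 11
  y=1 (Gamma, w=50) cum 61
  y=1 (Epsilon, w=6) cum 67
  y=5 (Delta, w=55) cum 122  ← median
  y=6 (Beta, w=90) cum 212
⇒ y* = 5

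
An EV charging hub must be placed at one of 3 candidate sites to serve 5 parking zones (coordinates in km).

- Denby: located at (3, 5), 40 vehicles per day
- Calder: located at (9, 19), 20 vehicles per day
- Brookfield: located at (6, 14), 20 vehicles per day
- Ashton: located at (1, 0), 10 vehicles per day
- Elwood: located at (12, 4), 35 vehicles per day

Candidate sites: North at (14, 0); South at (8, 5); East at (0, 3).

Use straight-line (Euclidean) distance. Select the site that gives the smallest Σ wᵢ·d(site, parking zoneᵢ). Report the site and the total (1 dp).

South, total 895.4 km

Total weighted distance at each candidate:
  North (14, 0): total = 1485.3
  South (8, 5): total = 895.4
  East (0, 3): total = 1215.1
Minimum is at South with total 895.4 km.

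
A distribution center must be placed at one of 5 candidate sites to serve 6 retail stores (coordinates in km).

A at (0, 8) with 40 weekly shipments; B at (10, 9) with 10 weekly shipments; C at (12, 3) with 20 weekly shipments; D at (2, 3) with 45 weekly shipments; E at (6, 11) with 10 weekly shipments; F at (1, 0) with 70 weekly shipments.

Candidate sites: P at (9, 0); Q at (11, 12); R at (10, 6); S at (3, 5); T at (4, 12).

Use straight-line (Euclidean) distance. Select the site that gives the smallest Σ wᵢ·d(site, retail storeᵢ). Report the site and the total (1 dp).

Total weighted distance at each candidate:
  P (9, 0): total = 1673.8
  Q (11, 12): total = 2398.1
  R (10, 6): total = 1715.7
  S (3, 5): total = 979.4
  T (4, 12): total = 1837.3
Minimum is at S with total 979.4 km.

S, total 979.4 km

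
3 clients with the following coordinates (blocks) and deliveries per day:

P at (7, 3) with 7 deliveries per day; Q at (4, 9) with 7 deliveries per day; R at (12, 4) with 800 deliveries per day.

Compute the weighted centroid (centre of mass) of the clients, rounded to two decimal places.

(11.89, 4.03)

The minimiser of Σwᵢ‖p−pᵢ‖² is the weighted centroid p* = (Σwᵢpᵢ)/(Σwᵢ).
Σwᵢ = 814.
Σwᵢxᵢ = 7·7 + 7·4 + 800·12 = 9677.
Σwᵢyᵢ = 7·3 + 7·9 + 800·4 = 3284.
x* = 9677/814 = 11.89, y* = 3284/814 = 4.03.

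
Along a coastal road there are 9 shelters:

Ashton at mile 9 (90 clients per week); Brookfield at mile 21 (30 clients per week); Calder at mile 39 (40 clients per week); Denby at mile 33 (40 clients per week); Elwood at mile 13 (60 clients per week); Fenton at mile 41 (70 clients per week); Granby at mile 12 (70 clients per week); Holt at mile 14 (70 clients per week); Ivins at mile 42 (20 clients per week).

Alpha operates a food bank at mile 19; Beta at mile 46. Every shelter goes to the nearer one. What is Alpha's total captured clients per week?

320

The indifferent point is the midpoint (19+46)/2 = 32.5; shelters left of it (closer to Alpha at 19) go to Alpha, those right go to Beta.
  Ashton at 9 (w=90) → Alpha
  Granby at 12 (w=70) → Alpha
  Elwood at 13 (w=60) → Alpha
  Holt at 14 (w=70) → Alpha
  Brookfield at 21 (w=30) → Alpha
  Denby at 33 (w=40) → Beta
  Calder at 39 (w=40) → Beta
  Fenton at 41 (w=70) → Beta
  Ivins at 42 (w=20) → Beta
Alpha captures 320; Beta captures 170.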